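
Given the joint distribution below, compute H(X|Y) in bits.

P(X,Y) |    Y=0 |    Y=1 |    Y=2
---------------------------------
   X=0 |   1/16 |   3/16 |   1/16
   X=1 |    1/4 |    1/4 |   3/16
0.8595 bits

Using the chain rule: H(X|Y) = H(X,Y) - H(Y)

First, compute H(X,Y) = 2.4056 bits

Marginal P(Y) = (5/16, 7/16, 1/4)
H(Y) = 1.5462 bits

H(X|Y) = H(X,Y) - H(Y) = 2.4056 - 1.5462 = 0.8595 bits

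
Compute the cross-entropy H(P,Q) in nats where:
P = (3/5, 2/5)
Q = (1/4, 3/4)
0.9468 nats

Cross-entropy: H(P,Q) = -Σ p(x) log q(x)

Alternatively: H(P,Q) = H(P) + D_KL(P||Q)
H(P) = 0.6730 nats
D_KL(P||Q) = 0.2738 nats

H(P,Q) = 0.6730 + 0.2738 = 0.9468 nats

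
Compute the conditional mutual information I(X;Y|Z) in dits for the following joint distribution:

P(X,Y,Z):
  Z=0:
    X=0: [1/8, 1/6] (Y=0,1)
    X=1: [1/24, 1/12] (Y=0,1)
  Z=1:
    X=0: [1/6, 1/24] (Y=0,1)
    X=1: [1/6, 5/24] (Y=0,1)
0.0166 dits

Conditional mutual information: I(X;Y|Z) = H(X|Z) + H(Y|Z) - H(X,Y|Z)

H(Z) = 0.2950
H(X,Z) = 0.5706 → H(X|Z) = 0.2757
H(Y,Z) = 0.5898 → H(Y|Z) = 0.2948
H(X,Y,Z) = 0.8488 → H(X,Y|Z) = 0.5539

I(X;Y|Z) = 0.2757 + 0.2948 - 0.5539 = 0.0166 dits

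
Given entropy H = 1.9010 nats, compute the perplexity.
6.6926

Perplexity is e^H (or exp(H) for natural log).

H = 1.9010 nats
Perplexity = e^1.9010 = 6.6926

Interpretation: The model's uncertainty is equivalent to choosing uniformly among 6.7 options.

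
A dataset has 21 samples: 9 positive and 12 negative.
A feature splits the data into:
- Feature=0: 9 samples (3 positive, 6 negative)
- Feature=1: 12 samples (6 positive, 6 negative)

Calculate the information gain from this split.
0.0202 bits

Information Gain = H(Y) - H(Y|Feature)

Before split:
P(positive) = 9/21 = 0.4286
H(Y) = 0.9852 bits

After split:
Feature=0: H = 0.9183 bits (weight = 9/21)
Feature=1: H = 1.0000 bits (weight = 12/21)
H(Y|Feature) = (9/21)×0.9183 + (12/21)×1.0000 = 0.9650 bits

Information Gain = 0.9852 - 0.9650 = 0.0202 bits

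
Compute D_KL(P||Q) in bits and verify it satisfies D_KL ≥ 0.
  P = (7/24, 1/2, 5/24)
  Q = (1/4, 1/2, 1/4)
0.0101 bits

KL divergence satisfies the Gibbs inequality: D_KL(P||Q) ≥ 0 for all distributions P, Q.

D_KL(P||Q) = Σ p(x) log(p(x)/q(x))
Term by term:
  x=0: 7/24 × log_2[(7/24)/(1/4)] = 0.0649
  x=1: 1/2 × log_2[(1/2)/(1/2)] = 0.0000
  x=2: 5/24 × log_2[(5/24)/(1/4)] = -0.0548
D_KL(P||Q) = 0.0101 bits

D_KL(P||Q) = 0.0101 ≥ 0 ✓

This non-negativity is a fundamental property: relative entropy cannot be negative because it measures how different Q is from P.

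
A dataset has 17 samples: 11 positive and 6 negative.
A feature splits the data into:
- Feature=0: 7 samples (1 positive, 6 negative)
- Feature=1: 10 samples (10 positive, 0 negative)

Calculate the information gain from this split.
0.6930 bits

Information Gain = H(Y) - H(Y|Feature)

Before split:
P(positive) = 11/17 = 0.6471
H(Y) = 0.9367 bits

After split:
Feature=0: H = 0.5917 bits (weight = 7/17)
Feature=1: H = 0.0000 bits (weight = 10/17)
H(Y|Feature) = (7/17)×0.5917 + (10/17)×0.0000 = 0.2436 bits

Information Gain = 0.9367 - 0.2436 = 0.6930 bits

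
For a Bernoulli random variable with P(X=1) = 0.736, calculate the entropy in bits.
0.8327 bits

The binary entropy function is:
H(p) = -p log(p) - (1-p) log(1-p)

H(0.736) = -0.736 × log_2(0.736) - 0.264 × log_2(0.264)
H(0.736) = 0.8327 bits

Note: Binary entropy is maximized at p=0.5 (H=1 bit) and minimized at p=0 or p=1 (H=0).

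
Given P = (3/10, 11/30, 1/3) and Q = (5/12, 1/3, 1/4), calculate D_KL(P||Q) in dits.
0.0140 dits

KL divergence: D_KL(P||Q) = Σ p(x) log(p(x)/q(x))

Computing term by term:
  x=0: 3/10 × log_10[(3/10)/(5/12)] = 3/10 × -0.1427 = -0.0428
  x=1: 11/30 × log_10[(11/30)/(1/3)] = 11/30 × 0.0414 = 0.0152
  x=2: 1/3 × log_10[(1/3)/(1/4)] = 1/3 × 0.1249 = 0.0416

D_KL(P||Q) = 0.0140 dits

Note: KL divergence is always non-negative and equals 0 iff P = Q.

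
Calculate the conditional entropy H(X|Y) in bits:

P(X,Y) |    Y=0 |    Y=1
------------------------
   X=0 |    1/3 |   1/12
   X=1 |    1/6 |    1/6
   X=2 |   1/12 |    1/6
1.4384 bits

Using the chain rule: H(X|Y) = H(X,Y) - H(Y)

First, compute H(X,Y) = 2.4183 bits

Marginal P(Y) = (7/12, 5/12)
H(Y) = 0.9799 bits

H(X|Y) = H(X,Y) - H(Y) = 2.4183 - 0.9799 = 1.4384 bits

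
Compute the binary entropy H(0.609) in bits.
0.9654 bits

The binary entropy function is:
H(p) = -p log(p) - (1-p) log(1-p)

H(0.609) = -0.609 × log_2(0.609) - 0.391 × log_2(0.391)
H(0.609) = 0.9654 bits

Note: Binary entropy is maximized at p=0.5 (H=1 bit) and minimized at p=0 or p=1 (H=0).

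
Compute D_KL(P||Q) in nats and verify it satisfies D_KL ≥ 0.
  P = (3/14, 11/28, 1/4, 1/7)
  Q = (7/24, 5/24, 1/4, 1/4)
0.1032 nats

KL divergence satisfies the Gibbs inequality: D_KL(P||Q) ≥ 0 for all distributions P, Q.

D_KL(P||Q) = Σ p(x) log(p(x)/q(x))
Term by term:
  x=0: 3/14 × log_e[(3/14)/(7/24)] = -0.0661
  x=1: 11/28 × log_e[(11/28)/(5/24)] = 0.2492
  x=2: 1/4 × log_e[(1/4)/(1/4)] = 0.0000
  x=3: 1/7 × log_e[(1/7)/(1/4)] = -0.0799
D_KL(P||Q) = 0.1032 nats

D_KL(P||Q) = 0.1032 ≥ 0 ✓

This non-negativity is a fundamental property: relative entropy cannot be negative because it measures how different Q is from P.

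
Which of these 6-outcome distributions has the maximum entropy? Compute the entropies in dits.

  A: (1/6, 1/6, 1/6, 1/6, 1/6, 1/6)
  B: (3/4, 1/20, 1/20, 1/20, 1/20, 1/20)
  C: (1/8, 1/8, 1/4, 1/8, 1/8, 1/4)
A

For a discrete distribution over n outcomes, entropy is maximized by the uniform distribution.

Computing entropies:
H(A) = 0.7782 dits
H(B) = 0.4190 dits
H(C) = 0.7526 dits

The uniform distribution (where all probabilities equal 1/6) achieves the maximum entropy of log_10(6) = 0.7782 dits.

Distribution A has the highest entropy.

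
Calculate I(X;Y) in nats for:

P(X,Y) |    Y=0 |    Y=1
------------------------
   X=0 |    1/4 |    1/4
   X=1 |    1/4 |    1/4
0.0000 nats

Mutual information: I(X;Y) = H(X) + H(Y) - H(X,Y)

Marginals:
P(X) = (1/2, 1/2), H(X) = 0.6931 nats
P(Y) = (1/2, 1/2), H(Y) = 0.6931 nats

Joint entropy: H(X,Y) = 1.3863 nats

I(X;Y) = 0.6931 + 0.6931 - 1.3863 = 0.0000 nats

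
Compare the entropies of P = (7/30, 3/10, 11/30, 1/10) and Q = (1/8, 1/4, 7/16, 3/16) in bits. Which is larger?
P

Computing entropies in bits:
H(P) = 1.8739
H(Q) = 1.8496

Distribution P has higher entropy.

Intuition: The distribution closer to uniform (more spread out) has higher entropy.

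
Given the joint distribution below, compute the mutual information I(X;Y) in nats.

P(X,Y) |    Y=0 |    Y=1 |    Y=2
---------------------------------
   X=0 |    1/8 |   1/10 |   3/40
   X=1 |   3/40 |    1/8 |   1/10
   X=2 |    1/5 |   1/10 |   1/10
0.0244 nats

Mutual information: I(X;Y) = H(X) + H(Y) - H(X,Y)

Marginals:
P(X) = (3/10, 3/10, 2/5), H(X) = 1.0889 nats
P(Y) = (2/5, 13/40, 11/40), H(Y) = 1.0868 nats

Joint entropy: H(X,Y) = 2.1513 nats

I(X;Y) = 1.0889 + 1.0868 - 2.1513 = 0.0244 nats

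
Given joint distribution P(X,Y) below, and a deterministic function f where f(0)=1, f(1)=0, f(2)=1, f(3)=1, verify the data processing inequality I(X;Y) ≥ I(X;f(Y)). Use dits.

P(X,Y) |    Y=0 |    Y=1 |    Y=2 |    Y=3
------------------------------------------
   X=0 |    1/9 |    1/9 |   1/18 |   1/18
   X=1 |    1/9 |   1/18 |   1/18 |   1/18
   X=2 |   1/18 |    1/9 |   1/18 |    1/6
I(X;Y) = 0.0244, I(X;f(Y)) = 0.0030, inequality holds: 0.0244 ≥ 0.0030

Data Processing Inequality: For any Markov chain X → Y → Z, we have I(X;Y) ≥ I(X;Z).

Here Z = f(Y) is a deterministic function of Y, forming X → Y → Z.

Original I(X;Y) = 0.0244 dits

After applying f:
P(X,Z) where Z=f(Y):
- P(X,Z=0) = P(X,Y=1)
- P(X,Z=1) = P(X,Y=0) + P(X,Y=2) + P(X,Y=3)

I(X;Z) = I(X;f(Y)) = 0.0030 dits

Verification: 0.0244 ≥ 0.0030 ✓

Information cannot be created by processing; the function f can only lose information about X.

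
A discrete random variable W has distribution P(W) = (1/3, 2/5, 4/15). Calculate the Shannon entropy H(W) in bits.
1.5656 bits

Shannon entropy is H(X) = -Σ p(x) log p(x).

For P = (1/3, 2/5, 4/15):
H = -1/3 × log_2(1/3) -2/5 × log_2(2/5) -4/15 × log_2(4/15)
H = 1.5656 bits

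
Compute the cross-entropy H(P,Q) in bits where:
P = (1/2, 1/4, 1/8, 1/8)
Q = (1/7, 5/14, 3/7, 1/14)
2.4038 bits

Cross-entropy: H(P,Q) = -Σ p(x) log q(x)

Alternatively: H(P,Q) = H(P) + D_KL(P||Q)
H(P) = 1.7500 bits
D_KL(P||Q) = 0.6538 bits

H(P,Q) = 1.7500 + 0.6538 = 2.4038 bits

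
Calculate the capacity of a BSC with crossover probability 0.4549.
0.0059 bits

For a binary symmetric channel (BSC) with error probability p:
Capacity C = 1 - H(p) bits per symbol

where H(p) = -p log₂(p) - (1-p) log₂(1-p) is the binary entropy function.

H(0.4549) = 0.9941 bits
C = 1 - 0.9941 = 0.0059 bits per symbol

This means we can reliably transmit up to 0.0059 bits of information per channel use.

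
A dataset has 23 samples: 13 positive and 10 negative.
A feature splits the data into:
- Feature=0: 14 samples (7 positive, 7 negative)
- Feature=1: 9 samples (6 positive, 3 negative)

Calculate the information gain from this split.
0.0197 bits

Information Gain = H(Y) - H(Y|Feature)

Before split:
P(positive) = 13/23 = 0.5652
H(Y) = 0.9877 bits

After split:
Feature=0: H = 1.0000 bits (weight = 14/23)
Feature=1: H = 0.9183 bits (weight = 9/23)
H(Y|Feature) = (14/23)×1.0000 + (9/23)×0.9183 = 0.9680 bits

Information Gain = 0.9877 - 0.9680 = 0.0197 bits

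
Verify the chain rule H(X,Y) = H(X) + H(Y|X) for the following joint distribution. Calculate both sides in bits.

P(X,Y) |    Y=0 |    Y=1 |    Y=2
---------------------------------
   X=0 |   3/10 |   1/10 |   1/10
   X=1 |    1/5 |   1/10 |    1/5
H(X,Y) = 2.4464, H(X) = 1.0000, H(Y|X) = 1.4464 (all in bits)

Chain rule: H(X,Y) = H(X) + H(Y|X)

Left side — joint entropy directly:
H(X,Y) = -Σ p(x,y) log p(x,y) = 2.4464 bits

Right side — compute H(Y|X) from the conditional distributions:
P(X) = (1/2, 1/2), so H(X) = 1.0000 bits
H(Y|X) = Σ_x P(X=x) · H(Y|X=x):
  P(Y|X=0) = (3/5, 1/5, 1/5), H(Y|X=0) = 1.3710, weight P(X=0) = 1/2
  P(Y|X=1) = (2/5, 1/5, 2/5), H(Y|X=1) = 1.5219, weight P(X=1) = 1/2
H(Y|X) = 1.4464 bits

H(X) + H(Y|X) = 1.0000 + 1.4464 = 2.4464 bits

Both sides equal 2.4464 bits. ✓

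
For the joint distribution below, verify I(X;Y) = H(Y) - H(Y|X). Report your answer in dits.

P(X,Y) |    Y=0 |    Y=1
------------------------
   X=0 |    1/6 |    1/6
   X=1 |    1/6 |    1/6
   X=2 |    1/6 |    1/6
I(X;Y) = 0.0000 dits

Mutual information has multiple equivalent forms:
- I(X;Y) = H(X) - H(X|Y)
- I(X;Y) = H(Y) - H(Y|X)
- I(X;Y) = H(X) + H(Y) - H(X,Y)

Computing all quantities:
H(X) = 0.4771, H(Y) = 0.3010, H(X,Y) = 0.7782
H(X|Y) = 0.4771, H(Y|X) = 0.3010

Verification:
H(X) - H(X|Y) = 0.4771 - 0.4771 = 0.0000
H(Y) - H(Y|X) = 0.3010 - 0.3010 = 0.0000
H(X) + H(Y) - H(X,Y) = 0.4771 + 0.3010 - 0.7782 = 0.0000

All forms give I(X;Y) = 0.0000 dits. ✓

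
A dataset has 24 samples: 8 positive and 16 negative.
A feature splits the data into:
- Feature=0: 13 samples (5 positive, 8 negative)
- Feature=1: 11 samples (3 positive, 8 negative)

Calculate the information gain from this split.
0.0102 bits

Information Gain = H(Y) - H(Y|Feature)

Before split:
P(positive) = 8/24 = 0.3333
H(Y) = 0.9183 bits

After split:
Feature=0: H = 0.9612 bits (weight = 13/24)
Feature=1: H = 0.8454 bits (weight = 11/24)
H(Y|Feature) = (13/24)×0.9612 + (11/24)×0.8454 = 0.9081 bits

Information Gain = 0.9183 - 0.9081 = 0.0102 bits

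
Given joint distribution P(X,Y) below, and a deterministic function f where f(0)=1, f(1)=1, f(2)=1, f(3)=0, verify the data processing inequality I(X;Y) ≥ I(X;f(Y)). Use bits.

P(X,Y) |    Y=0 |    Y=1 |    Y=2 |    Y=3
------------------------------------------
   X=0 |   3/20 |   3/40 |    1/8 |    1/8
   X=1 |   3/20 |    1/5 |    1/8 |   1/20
I(X;Y) = 0.0647, I(X;f(Y)) = 0.0359, inequality holds: 0.0647 ≥ 0.0359

Data Processing Inequality: For any Markov chain X → Y → Z, we have I(X;Y) ≥ I(X;Z).

Here Z = f(Y) is a deterministic function of Y, forming X → Y → Z.

Original I(X;Y) = 0.0647 bits

After applying f:
P(X,Z) where Z=f(Y):
- P(X,Z=0) = P(X,Y=3)
- P(X,Z=1) = P(X,Y=0) + P(X,Y=1) + P(X,Y=2)

I(X;Z) = I(X;f(Y)) = 0.0359 bits

Verification: 0.0647 ≥ 0.0359 ✓

Information cannot be created by processing; the function f can only lose information about X.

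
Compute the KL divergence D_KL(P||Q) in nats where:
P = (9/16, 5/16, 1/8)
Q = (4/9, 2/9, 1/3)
0.1164 nats

KL divergence: D_KL(P||Q) = Σ p(x) log(p(x)/q(x))

Computing term by term:
  x=0: 9/16 × log_e[(9/16)/(4/9)] = 9/16 × 0.2356 = 0.1325
  x=1: 5/16 × log_e[(5/16)/(2/9)] = 5/16 × 0.3409 = 0.1065
  x=2: 1/8 × log_e[(1/8)/(1/3)] = 1/8 × -0.9808 = -0.1226

D_KL(P||Q) = 0.1164 nats

Note: KL divergence is always non-negative and equals 0 iff P = Q.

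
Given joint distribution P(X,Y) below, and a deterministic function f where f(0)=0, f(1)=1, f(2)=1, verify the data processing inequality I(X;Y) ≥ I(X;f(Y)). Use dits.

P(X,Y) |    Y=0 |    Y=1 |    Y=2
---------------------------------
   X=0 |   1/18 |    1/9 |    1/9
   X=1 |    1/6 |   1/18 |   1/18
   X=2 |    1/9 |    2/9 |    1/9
I(X;Y) = 0.0305, I(X;f(Y)) = 0.0263, inequality holds: 0.0305 ≥ 0.0263

Data Processing Inequality: For any Markov chain X → Y → Z, we have I(X;Y) ≥ I(X;Z).

Here Z = f(Y) is a deterministic function of Y, forming X → Y → Z.

Original I(X;Y) = 0.0305 dits

After applying f:
P(X,Z) where Z=f(Y):
- P(X,Z=0) = P(X,Y=0)
- P(X,Z=1) = P(X,Y=1) + P(X,Y=2)

I(X;Z) = I(X;f(Y)) = 0.0263 dits

Verification: 0.0305 ≥ 0.0263 ✓

Information cannot be created by processing; the function f can only lose information about X.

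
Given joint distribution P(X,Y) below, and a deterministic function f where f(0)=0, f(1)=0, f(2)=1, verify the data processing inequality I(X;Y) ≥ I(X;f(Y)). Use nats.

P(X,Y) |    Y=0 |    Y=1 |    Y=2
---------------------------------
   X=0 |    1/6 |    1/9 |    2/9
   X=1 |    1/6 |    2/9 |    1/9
I(X;Y) = 0.0378, I(X;f(Y)) = 0.0282, inequality holds: 0.0378 ≥ 0.0282

Data Processing Inequality: For any Markov chain X → Y → Z, we have I(X;Y) ≥ I(X;Z).

Here Z = f(Y) is a deterministic function of Y, forming X → Y → Z.

Original I(X;Y) = 0.0378 nats

After applying f:
P(X,Z) where Z=f(Y):
- P(X,Z=0) = P(X,Y=0) + P(X,Y=1)
- P(X,Z=1) = P(X,Y=2)

I(X;Z) = I(X;f(Y)) = 0.0282 nats

Verification: 0.0378 ≥ 0.0282 ✓

Information cannot be created by processing; the function f can only lose information about X.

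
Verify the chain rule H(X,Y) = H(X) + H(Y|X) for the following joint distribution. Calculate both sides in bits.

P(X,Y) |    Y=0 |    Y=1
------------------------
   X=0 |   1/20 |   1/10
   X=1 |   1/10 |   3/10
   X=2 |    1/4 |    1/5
H(X,Y) = 2.3660, H(X) = 1.4577, H(Y|X) = 0.9082 (all in bits)

Chain rule: H(X,Y) = H(X) + H(Y|X)

Left side — joint entropy directly:
H(X,Y) = -Σ p(x,y) log p(x,y) = 2.3660 bits

Right side — compute H(Y|X) from the conditional distributions:
P(X) = (3/20, 2/5, 9/20), so H(X) = 1.4577 bits
H(Y|X) = Σ_x P(X=x) · H(Y|X=x):
  P(Y|X=0) = (1/3, 2/3), H(Y|X=0) = 0.9183, weight P(X=0) = 3/20
  P(Y|X=1) = (1/4, 3/4), H(Y|X=1) = 0.8113, weight P(X=1) = 2/5
  P(Y|X=2) = (5/9, 4/9), H(Y|X=2) = 0.9911, weight P(X=2) = 9/20
H(Y|X) = 0.9082 bits

H(X) + H(Y|X) = 1.4577 + 0.9082 = 2.3660 bits

Both sides equal 2.3660 bits. ✓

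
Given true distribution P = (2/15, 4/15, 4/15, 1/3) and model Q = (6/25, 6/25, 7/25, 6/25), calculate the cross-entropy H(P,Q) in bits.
1.9996 bits

Cross-entropy: H(P,Q) = -Σ p(x) log q(x)

Alternatively: H(P,Q) = H(P) + D_KL(P||Q)
H(P) = 1.9329 bits
D_KL(P||Q) = 0.0667 bits

H(P,Q) = 1.9329 + 0.0667 = 1.9996 bits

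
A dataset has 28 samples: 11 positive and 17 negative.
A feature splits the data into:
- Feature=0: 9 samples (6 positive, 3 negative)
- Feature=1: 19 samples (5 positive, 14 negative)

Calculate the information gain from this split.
0.1072 bits

Information Gain = H(Y) - H(Y|Feature)

Before split:
P(positive) = 11/28 = 0.3929
H(Y) = 0.9666 bits

After split:
Feature=0: H = 0.9183 bits (weight = 9/28)
Feature=1: H = 0.8315 bits (weight = 19/28)
H(Y|Feature) = (9/28)×0.9183 + (19/28)×0.8315 = 0.8594 bits

Information Gain = 0.9666 - 0.8594 = 0.1072 bits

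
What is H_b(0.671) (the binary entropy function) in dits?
0.2751 dits

The binary entropy function is:
H(p) = -p log(p) - (1-p) log(1-p)

H(0.671) = -0.671 × log_10(0.671) - 0.329 × log_10(0.329)
H(0.671) = 0.2751 dits

Note: Binary entropy is maximized at p=0.5 (H=1 bit) and minimized at p=0 or p=1 (H=0).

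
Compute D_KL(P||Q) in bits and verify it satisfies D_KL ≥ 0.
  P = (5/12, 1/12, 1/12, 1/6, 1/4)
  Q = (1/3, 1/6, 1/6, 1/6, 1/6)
0.1137 bits

KL divergence satisfies the Gibbs inequality: D_KL(P||Q) ≥ 0 for all distributions P, Q.

D_KL(P||Q) = Σ p(x) log(p(x)/q(x))
Term by term:
  x=0: 5/12 × log_2[(5/12)/(1/3)] = 0.1341
  x=1: 1/12 × log_2[(1/12)/(1/6)] = -0.0833
  x=2: 1/12 × log_2[(1/12)/(1/6)] = -0.0833
  x=3: 1/6 × log_2[(1/6)/(1/6)] = 0.0000
  x=4: 1/4 × log_2[(1/4)/(1/6)] = 0.1462
D_KL(P||Q) = 0.1137 bits

D_KL(P||Q) = 0.1137 ≥ 0 ✓

This non-negativity is a fundamental property: relative entropy cannot be negative because it measures how different Q is from P.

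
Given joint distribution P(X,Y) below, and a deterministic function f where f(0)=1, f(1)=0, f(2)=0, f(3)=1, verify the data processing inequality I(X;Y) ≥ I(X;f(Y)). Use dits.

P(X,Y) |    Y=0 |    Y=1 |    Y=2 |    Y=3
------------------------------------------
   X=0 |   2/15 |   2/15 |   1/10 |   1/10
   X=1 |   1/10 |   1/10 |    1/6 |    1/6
I(X;Y) = 0.0084, I(X;f(Y)) = 0.0000, inequality holds: 0.0084 ≥ 0.0000

Data Processing Inequality: For any Markov chain X → Y → Z, we have I(X;Y) ≥ I(X;Z).

Here Z = f(Y) is a deterministic function of Y, forming X → Y → Z.

Original I(X;Y) = 0.0084 dits

After applying f:
P(X,Z) where Z=f(Y):
- P(X,Z=0) = P(X,Y=1) + P(X,Y=2)
- P(X,Z=1) = P(X,Y=0) + P(X,Y=3)

I(X;Z) = I(X;f(Y)) = 0.0000 dits

Verification: 0.0084 ≥ 0.0000 ✓

Information cannot be created by processing; the function f can only lose information about X.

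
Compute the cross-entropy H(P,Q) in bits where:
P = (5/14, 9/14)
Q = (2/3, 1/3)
1.2278 bits

Cross-entropy: H(P,Q) = -Σ p(x) log q(x)

Alternatively: H(P,Q) = H(P) + D_KL(P||Q)
H(P) = 0.9403 bits
D_KL(P||Q) = 0.2875 bits

H(P,Q) = 0.9403 + 0.2875 = 1.2278 bits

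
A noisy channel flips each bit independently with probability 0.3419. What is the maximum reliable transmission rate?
0.0734 bits

For a binary symmetric channel (BSC) with error probability p:
Capacity C = 1 - H(p) bits per symbol

where H(p) = -p log₂(p) - (1-p) log₂(1-p) is the binary entropy function.

H(0.3419) = 0.9266 bits
C = 1 - 0.9266 = 0.0734 bits per symbol

This means we can reliably transmit up to 0.0734 bits of information per channel use.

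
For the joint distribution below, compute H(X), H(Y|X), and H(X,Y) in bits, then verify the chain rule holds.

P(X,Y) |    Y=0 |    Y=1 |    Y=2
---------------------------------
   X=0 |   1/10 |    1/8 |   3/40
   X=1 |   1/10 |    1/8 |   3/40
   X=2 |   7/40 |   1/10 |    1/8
H(X,Y) = 3.1222, H(X) = 1.5710, H(Y|X) = 1.5512 (all in bits)

Chain rule: H(X,Y) = H(X) + H(Y|X)

Left side — joint entropy directly:
H(X,Y) = -Σ p(x,y) log p(x,y) = 3.1222 bits

Right side — compute H(Y|X) from the conditional distributions:
P(X) = (3/10, 3/10, 2/5), so H(X) = 1.5710 bits
H(Y|X) = Σ_x P(X=x) · H(Y|X=x):
  P(Y|X=0) = (1/3, 5/12, 1/4), H(Y|X=0) = 1.5546, weight P(X=0) = 3/10
  P(Y|X=1) = (1/3, 5/12, 1/4), H(Y|X=1) = 1.5546, weight P(X=1) = 3/10
  P(Y|X=2) = (7/16, 1/4, 5/16), H(Y|X=2) = 1.5462, weight P(X=2) = 2/5
H(Y|X) = 1.5512 bits

H(X) + H(Y|X) = 1.5710 + 1.5512 = 3.1222 bits

Both sides equal 3.1222 bits. ✓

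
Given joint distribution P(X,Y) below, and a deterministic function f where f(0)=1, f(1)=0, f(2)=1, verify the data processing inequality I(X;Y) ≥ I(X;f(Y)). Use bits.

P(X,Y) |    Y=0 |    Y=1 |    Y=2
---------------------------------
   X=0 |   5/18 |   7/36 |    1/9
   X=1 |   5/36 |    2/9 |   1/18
I(X;Y) = 0.0289, I(X;f(Y)) = 0.0289, inequality holds: 0.0289 ≥ 0.0289

Data Processing Inequality: For any Markov chain X → Y → Z, we have I(X;Y) ≥ I(X;Z).

Here Z = f(Y) is a deterministic function of Y, forming X → Y → Z.

Original I(X;Y) = 0.0289 bits

After applying f:
P(X,Z) where Z=f(Y):
- P(X,Z=0) = P(X,Y=1)
- P(X,Z=1) = P(X,Y=0) + P(X,Y=2)

I(X;Z) = I(X;f(Y)) = 0.0289 bits

Verification: 0.0289 ≥ 0.0289 ✓

Information cannot be created by processing; the function f can only lose information about X.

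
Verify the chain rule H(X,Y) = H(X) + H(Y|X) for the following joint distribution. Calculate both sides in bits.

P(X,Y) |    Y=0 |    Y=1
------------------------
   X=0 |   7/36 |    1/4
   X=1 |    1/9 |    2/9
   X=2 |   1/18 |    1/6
H(X,Y) = 2.4563, H(X) = 1.5305, H(Y|X) = 0.9258 (all in bits)

Chain rule: H(X,Y) = H(X) + H(Y|X)

Left side — joint entropy directly:
H(X,Y) = -Σ p(x,y) log p(x,y) = 2.4563 bits

Right side — compute H(Y|X) from the conditional distributions:
P(X) = (4/9, 1/3, 2/9), so H(X) = 1.5305 bits
H(Y|X) = Σ_x P(X=x) · H(Y|X=x):
  P(Y|X=0) = (7/16, 9/16), H(Y|X=0) = 0.9887, weight P(X=0) = 4/9
  P(Y|X=1) = (1/3, 2/3), H(Y|X=1) = 0.9183, weight P(X=1) = 1/3
  P(Y|X=2) = (1/4, 3/4), H(Y|X=2) = 0.8113, weight P(X=2) = 2/9
H(Y|X) = 0.9258 bits

H(X) + H(Y|X) = 1.5305 + 0.9258 = 2.4563 bits

Both sides equal 2.4563 bits. ✓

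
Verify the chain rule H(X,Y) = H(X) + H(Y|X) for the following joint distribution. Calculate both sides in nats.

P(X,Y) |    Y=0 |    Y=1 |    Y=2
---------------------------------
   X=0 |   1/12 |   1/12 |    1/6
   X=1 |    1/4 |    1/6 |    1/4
H(X,Y) = 1.7046, H(X) = 0.6365, H(Y|X) = 1.0680 (all in nats)

Chain rule: H(X,Y) = H(X) + H(Y|X)

Left side — joint entropy directly:
H(X,Y) = -Σ p(x,y) log p(x,y) = 1.7046 nats

Right side — compute H(Y|X) from the conditional distributions:
P(X) = (1/3, 2/3), so H(X) = 0.6365 nats
H(Y|X) = Σ_x P(X=x) · H(Y|X=x):
  P(Y|X=0) = (1/4, 1/4, 1/2), H(Y|X=0) = 1.0397, weight P(X=0) = 1/3
  P(Y|X=1) = (3/8, 1/4, 3/8), H(Y|X=1) = 1.0822, weight P(X=1) = 2/3
H(Y|X) = 1.0680 nats

H(X) + H(Y|X) = 0.6365 + 1.0680 = 1.7046 nats

Both sides equal 1.7046 nats. ✓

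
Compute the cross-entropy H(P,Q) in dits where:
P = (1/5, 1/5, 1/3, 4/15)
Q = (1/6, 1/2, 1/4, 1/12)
0.7043 dits

Cross-entropy: H(P,Q) = -Σ p(x) log q(x)

Alternatively: H(P,Q) = H(P) + D_KL(P||Q)
H(P) = 0.5917 dits
D_KL(P||Q) = 0.1126 dits

H(P,Q) = 0.5917 + 0.1126 = 0.7043 dits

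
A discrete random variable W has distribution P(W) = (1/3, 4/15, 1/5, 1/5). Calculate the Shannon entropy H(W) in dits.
0.5917 dits

Shannon entropy is H(X) = -Σ p(x) log p(x).

For P = (1/3, 4/15, 1/5, 1/5):
H = -1/3 × log_10(1/3) -4/15 × log_10(4/15) -1/5 × log_10(1/5) -1/5 × log_10(1/5)
H = 0.5917 dits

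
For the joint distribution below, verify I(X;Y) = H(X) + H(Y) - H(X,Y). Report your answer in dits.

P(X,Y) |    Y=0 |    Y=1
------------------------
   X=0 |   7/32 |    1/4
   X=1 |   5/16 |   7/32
I(X;Y) = 0.0032 dits

Mutual information has multiple equivalent forms:
- I(X;Y) = H(X) - H(X|Y)
- I(X;Y) = H(Y) - H(Y|X)
- I(X;Y) = H(X) + H(Y) - H(X,Y)

Computing all quantities:
H(X) = 0.3002, H(Y) = 0.3002, H(X,Y) = 0.5971
H(X|Y) = 0.2970, H(Y|X) = 0.2970

Verification:
H(X) - H(X|Y) = 0.3002 - 0.2970 = 0.0032
H(Y) - H(Y|X) = 0.3002 - 0.2970 = 0.0032
H(X) + H(Y) - H(X,Y) = 0.3002 + 0.3002 - 0.5971 = 0.0032

All forms give I(X;Y) = 0.0032 dits. ✓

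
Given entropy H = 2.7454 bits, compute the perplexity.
6.7058

Perplexity is 2^H (or exp(H) for natural log).

H = 2.7454 bits
Perplexity = 2^2.7454 = 6.7058

Interpretation: The model's uncertainty is equivalent to choosing uniformly among 6.7 options.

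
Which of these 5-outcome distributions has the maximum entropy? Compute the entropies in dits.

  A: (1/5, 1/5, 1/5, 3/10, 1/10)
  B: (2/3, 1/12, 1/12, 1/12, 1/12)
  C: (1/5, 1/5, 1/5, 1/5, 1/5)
C

For a discrete distribution over n outcomes, entropy is maximized by the uniform distribution.

Computing entropies:
H(A) = 0.6762 dits
H(B) = 0.4771 dits
H(C) = 0.6990 dits

The uniform distribution (where all probabilities equal 1/5) achieves the maximum entropy of log_10(5) = 0.6990 dits.

Distribution C has the highest entropy.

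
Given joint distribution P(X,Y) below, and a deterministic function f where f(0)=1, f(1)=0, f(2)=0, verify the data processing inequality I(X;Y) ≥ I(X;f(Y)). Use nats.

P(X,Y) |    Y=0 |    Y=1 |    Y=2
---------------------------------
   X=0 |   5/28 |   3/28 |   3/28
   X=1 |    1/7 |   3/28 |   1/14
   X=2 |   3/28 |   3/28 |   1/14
I(X;Y) = 0.0051, I(X;f(Y)) = 0.0024, inequality holds: 0.0051 ≥ 0.0024

Data Processing Inequality: For any Markov chain X → Y → Z, we have I(X;Y) ≥ I(X;Z).

Here Z = f(Y) is a deterministic function of Y, forming X → Y → Z.

Original I(X;Y) = 0.0051 nats

After applying f:
P(X,Z) where Z=f(Y):
- P(X,Z=0) = P(X,Y=1) + P(X,Y=2)
- P(X,Z=1) = P(X,Y=0)

I(X;Z) = I(X;f(Y)) = 0.0024 nats

Verification: 0.0051 ≥ 0.0024 ✓

Information cannot be created by processing; the function f can only lose information about X.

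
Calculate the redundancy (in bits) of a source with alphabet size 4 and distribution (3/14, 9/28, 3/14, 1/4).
0.0212 bits

Redundancy measures how far a source is from maximum entropy:
R = H_max - H(X)

Maximum entropy for 4 symbols: H_max = log_2(4) = 2.0000 bits
Actual entropy: H(X) = 1.9788 bits
Redundancy: R = 2.0000 - 1.9788 = 0.0212 bits

This redundancy represents potential for compression: the source could be compressed by 0.0212 bits per symbol.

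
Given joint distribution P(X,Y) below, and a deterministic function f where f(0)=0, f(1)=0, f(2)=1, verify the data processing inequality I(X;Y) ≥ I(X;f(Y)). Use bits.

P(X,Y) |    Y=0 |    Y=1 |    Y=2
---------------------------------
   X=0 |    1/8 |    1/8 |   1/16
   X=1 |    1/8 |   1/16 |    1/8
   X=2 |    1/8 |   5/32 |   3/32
I(X;Y) = 0.0407, I(X;f(Y)) = 0.0239, inequality holds: 0.0407 ≥ 0.0239

Data Processing Inequality: For any Markov chain X → Y → Z, we have I(X;Y) ≥ I(X;Z).

Here Z = f(Y) is a deterministic function of Y, forming X → Y → Z.

Original I(X;Y) = 0.0407 bits

After applying f:
P(X,Z) where Z=f(Y):
- P(X,Z=0) = P(X,Y=0) + P(X,Y=1)
- P(X,Z=1) = P(X,Y=2)

I(X;Z) = I(X;f(Y)) = 0.0239 bits

Verification: 0.0407 ≥ 0.0239 ✓

Information cannot be created by processing; the function f can only lose information about X.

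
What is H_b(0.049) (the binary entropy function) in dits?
0.0849 dits

The binary entropy function is:
H(p) = -p log(p) - (1-p) log(1-p)

H(0.049) = -0.049 × log_10(0.049) - 0.951 × log_10(0.951)
H(0.049) = 0.0849 dits

Note: Binary entropy is maximized at p=0.5 (H=1 bit) and minimized at p=0 or p=1 (H=0).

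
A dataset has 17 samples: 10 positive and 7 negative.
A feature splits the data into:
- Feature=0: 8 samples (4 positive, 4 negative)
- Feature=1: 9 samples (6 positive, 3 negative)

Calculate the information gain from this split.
0.0207 bits

Information Gain = H(Y) - H(Y|Feature)

Before split:
P(positive) = 10/17 = 0.5882
H(Y) = 0.9774 bits

After split:
Feature=0: H = 1.0000 bits (weight = 8/17)
Feature=1: H = 0.9183 bits (weight = 9/17)
H(Y|Feature) = (8/17)×1.0000 + (9/17)×0.9183 = 0.9567 bits

Information Gain = 0.9774 - 0.9567 = 0.0207 bits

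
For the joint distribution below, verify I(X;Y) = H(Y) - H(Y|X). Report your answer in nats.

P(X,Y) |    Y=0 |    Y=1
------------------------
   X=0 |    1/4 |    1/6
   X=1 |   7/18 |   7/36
I(X;Y) = 0.0023 nats

Mutual information has multiple equivalent forms:
- I(X;Y) = H(X) - H(X|Y)
- I(X;Y) = H(Y) - H(Y|X)
- I(X;Y) = H(X) + H(Y) - H(X,Y)

Computing all quantities:
H(X) = 0.6792, H(Y) = 0.6541, H(X,Y) = 1.3309
H(X|Y) = 0.6769, H(Y|X) = 0.6517

Verification:
H(X) - H(X|Y) = 0.6792 - 0.6769 = 0.0023
H(Y) - H(Y|X) = 0.6541 - 0.6517 = 0.0023
H(X) + H(Y) - H(X,Y) = 0.6792 + 0.6541 - 1.3309 = 0.0023

All forms give I(X;Y) = 0.0023 nats. ✓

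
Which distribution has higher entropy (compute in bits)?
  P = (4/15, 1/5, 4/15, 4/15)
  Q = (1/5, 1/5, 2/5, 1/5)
P

Computing entropies in bits:
H(P) = 1.9899
H(Q) = 1.9219

Distribution P has higher entropy.

Intuition: The distribution closer to uniform (more spread out) has higher entropy.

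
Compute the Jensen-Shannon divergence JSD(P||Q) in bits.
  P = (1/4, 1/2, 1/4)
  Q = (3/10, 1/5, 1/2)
0.0802 bits

Jensen-Shannon divergence is:
JSD(P||Q) = 0.5 × D_KL(P||M) + 0.5 × D_KL(Q||M)
where M = 0.5 × (P + Q) is the mixture distribution.

M = 0.5 × (1/4, 1/2, 1/4) + 0.5 × (3/10, 1/5, 1/2) = (11/40, 7/20, 3/8)

D_KL(P||M) = 0.0767 bits
D_KL(Q||M) = 0.0837 bits

JSD(P||Q) = 0.5 × 0.0767 + 0.5 × 0.0837 = 0.0802 bits

Unlike KL divergence, JSD is symmetric and bounded: 0 ≤ JSD ≤ log(2).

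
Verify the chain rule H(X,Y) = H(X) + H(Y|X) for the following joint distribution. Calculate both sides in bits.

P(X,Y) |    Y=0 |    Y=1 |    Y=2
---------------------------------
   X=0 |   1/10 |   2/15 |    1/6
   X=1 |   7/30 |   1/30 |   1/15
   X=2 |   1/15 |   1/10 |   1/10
H(X,Y) = 2.9894, H(X) = 1.5656, H(Y|X) = 1.4238 (all in bits)

Chain rule: H(X,Y) = H(X) + H(Y|X)

Left side — joint entropy directly:
H(X,Y) = -Σ p(x,y) log p(x,y) = 2.9894 bits

Right side — compute H(Y|X) from the conditional distributions:
P(X) = (2/5, 1/3, 4/15), so H(X) = 1.5656 bits
H(Y|X) = Σ_x P(X=x) · H(Y|X=x):
  P(Y|X=0) = (1/4, 1/3, 5/12), H(Y|X=0) = 1.5546, weight P(X=0) = 2/5
  P(Y|X=1) = (7/10, 1/10, 1/5), H(Y|X=1) = 1.1568, weight P(X=1) = 1/3
  P(Y|X=2) = (1/4, 3/8, 3/8), H(Y|X=2) = 1.5613, weight P(X=2) = 4/15
H(Y|X) = 1.4238 bits

H(X) + H(Y|X) = 1.5656 + 1.4238 = 2.9894 bits

Both sides equal 2.9894 bits. ✓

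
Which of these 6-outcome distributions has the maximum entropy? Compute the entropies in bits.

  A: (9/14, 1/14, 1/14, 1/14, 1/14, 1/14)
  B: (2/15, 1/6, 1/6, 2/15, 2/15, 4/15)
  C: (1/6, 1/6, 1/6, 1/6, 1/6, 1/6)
C

For a discrete distribution over n outcomes, entropy is maximized by the uniform distribution.

Computing entropies:
H(A) = 1.7695 bits
H(B) = 2.5329 bits
H(C) = 2.5850 bits

The uniform distribution (where all probabilities equal 1/6) achieves the maximum entropy of log_2(6) = 2.5850 bits.

Distribution C has the highest entropy.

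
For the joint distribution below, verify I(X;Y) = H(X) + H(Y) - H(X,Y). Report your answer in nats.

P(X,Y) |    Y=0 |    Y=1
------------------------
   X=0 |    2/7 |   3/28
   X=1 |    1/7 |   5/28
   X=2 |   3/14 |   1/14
I(X;Y) = 0.0401 nats

Mutual information has multiple equivalent forms:
- I(X;Y) = H(X) - H(X|Y)
- I(X;Y) = H(Y) - H(Y|X)
- I(X;Y) = H(X) + H(Y) - H(X,Y)

Computing all quantities:
H(X) = 1.0898, H(Y) = 0.6518, H(X,Y) = 1.7015
H(X|Y) = 1.0497, H(Y|X) = 0.6117

Verification:
H(X) - H(X|Y) = 1.0898 - 1.0497 = 0.0401
H(Y) - H(Y|X) = 0.6518 - 0.6117 = 0.0401
H(X) + H(Y) - H(X,Y) = 1.0898 + 0.6518 - 1.7015 = 0.0401

All forms give I(X;Y) = 0.0401 nats. ✓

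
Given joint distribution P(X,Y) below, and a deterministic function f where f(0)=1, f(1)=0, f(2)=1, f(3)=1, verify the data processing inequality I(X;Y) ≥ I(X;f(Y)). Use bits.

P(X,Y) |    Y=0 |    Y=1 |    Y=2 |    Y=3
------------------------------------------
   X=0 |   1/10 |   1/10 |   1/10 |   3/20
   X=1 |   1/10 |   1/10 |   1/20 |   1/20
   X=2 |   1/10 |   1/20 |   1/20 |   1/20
I(X;Y) = 0.0408, I(X;f(Y)) = 0.0114, inequality holds: 0.0408 ≥ 0.0114

Data Processing Inequality: For any Markov chain X → Y → Z, we have I(X;Y) ≥ I(X;Z).

Here Z = f(Y) is a deterministic function of Y, forming X → Y → Z.

Original I(X;Y) = 0.0408 bits

After applying f:
P(X,Z) where Z=f(Y):
- P(X,Z=0) = P(X,Y=1)
- P(X,Z=1) = P(X,Y=0) + P(X,Y=2) + P(X,Y=3)

I(X;Z) = I(X;f(Y)) = 0.0114 bits

Verification: 0.0408 ≥ 0.0114 ✓

Information cannot be created by processing; the function f can only lose information about X.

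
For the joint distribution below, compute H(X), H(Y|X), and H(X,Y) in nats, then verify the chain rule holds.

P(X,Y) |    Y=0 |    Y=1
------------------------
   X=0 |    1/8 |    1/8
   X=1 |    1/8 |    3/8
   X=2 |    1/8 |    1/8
H(X,Y) = 1.6675, H(X) = 1.0397, H(Y|X) = 0.6277 (all in nats)

Chain rule: H(X,Y) = H(X) + H(Y|X)

Left side — joint entropy directly:
H(X,Y) = -Σ p(x,y) log p(x,y) = 1.6675 nats

Right side — compute H(Y|X) from the conditional distributions:
P(X) = (1/4, 1/2, 1/4), so H(X) = 1.0397 nats
H(Y|X) = Σ_x P(X=x) · H(Y|X=x):
  P(Y|X=0) = (1/2, 1/2), H(Y|X=0) = 0.6931, weight P(X=0) = 1/4
  P(Y|X=1) = (1/4, 3/4), H(Y|X=1) = 0.5623, weight P(X=1) = 1/2
  P(Y|X=2) = (1/2, 1/2), H(Y|X=2) = 0.6931, weight P(X=2) = 1/4
H(Y|X) = 0.6277 nats

H(X) + H(Y|X) = 1.0397 + 0.6277 = 1.6675 nats

Both sides equal 1.6675 nats. ✓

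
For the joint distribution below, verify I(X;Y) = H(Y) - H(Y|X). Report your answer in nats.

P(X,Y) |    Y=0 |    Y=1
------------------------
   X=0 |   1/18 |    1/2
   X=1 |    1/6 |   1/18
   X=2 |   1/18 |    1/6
I(X;Y) = 0.1603 nats

Mutual information has multiple equivalent forms:
- I(X;Y) = H(X) - H(X|Y)
- I(X;Y) = H(Y) - H(Y|X)
- I(X;Y) = H(X) + H(Y) - H(X,Y)

Computing all quantities:
H(X) = 0.9950, H(Y) = 0.5908, H(X,Y) = 1.4256
H(X|Y) = 0.8347, H(Y|X) = 0.4305

Verification:
H(X) - H(X|Y) = 0.9950 - 0.8347 = 0.1603
H(Y) - H(Y|X) = 0.5908 - 0.4305 = 0.1603
H(X) + H(Y) - H(X,Y) = 0.9950 + 0.5908 - 1.4256 = 0.1603

All forms give I(X;Y) = 0.1603 nats. ✓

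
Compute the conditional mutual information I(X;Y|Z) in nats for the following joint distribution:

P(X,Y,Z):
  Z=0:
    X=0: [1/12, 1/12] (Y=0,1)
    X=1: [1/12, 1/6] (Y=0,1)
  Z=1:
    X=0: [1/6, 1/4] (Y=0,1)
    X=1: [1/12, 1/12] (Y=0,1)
0.0082 nats

Conditional mutual information: I(X;Y|Z) = H(X|Z) + H(Y|Z) - H(X,Y|Z)

H(Z) = 0.6792
H(X,Z) = 1.3086 → H(X|Z) = 0.6294
H(Y,Z) = 1.3580 → H(Y|Z) = 0.6788
H(X,Y,Z) = 1.9792 → H(X,Y|Z) = 1.3000

I(X;Y|Z) = 0.6294 + 0.6788 - 1.3000 = 0.0082 nats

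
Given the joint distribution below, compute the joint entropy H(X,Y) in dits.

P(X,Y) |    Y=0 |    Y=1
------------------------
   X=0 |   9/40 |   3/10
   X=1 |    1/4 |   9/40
0.5989 dits

Joint entropy is H(X,Y) = -Σ_{x,y} p(x,y) log p(x,y).

Summing over all non-zero entries:
H(X,Y) = -[9/40·log_10(9/40) + 3/10·log_10(3/10) + 1/4·log_10(1/4) + 9/40·log_10(9/40)]
H(X,Y) = 0.5989 dits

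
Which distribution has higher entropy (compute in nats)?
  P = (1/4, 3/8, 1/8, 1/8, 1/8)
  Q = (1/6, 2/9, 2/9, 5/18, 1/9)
Q

Computing entropies in nats:
H(P) = 1.4942
H(Q) = 1.5671

Distribution Q has higher entropy.

Intuition: The distribution closer to uniform (more spread out) has higher entropy.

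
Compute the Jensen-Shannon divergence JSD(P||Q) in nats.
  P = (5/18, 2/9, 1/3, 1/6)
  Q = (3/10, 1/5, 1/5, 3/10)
0.0186 nats

Jensen-Shannon divergence is:
JSD(P||Q) = 0.5 × D_KL(P||M) + 0.5 × D_KL(Q||M)
where M = 0.5 × (P + Q) is the mixture distribution.

M = 0.5 × (5/18, 2/9, 1/3, 1/6) + 0.5 × (3/10, 1/5, 1/5, 3/10) = (0.288889, 0.211111, 4/15, 7/30)

D_KL(P||M) = 0.0188 nats
D_KL(Q||M) = 0.0184 nats

JSD(P||Q) = 0.5 × 0.0188 + 0.5 × 0.0184 = 0.0186 nats

Unlike KL divergence, JSD is symmetric and bounded: 0 ≤ JSD ≤ log(2).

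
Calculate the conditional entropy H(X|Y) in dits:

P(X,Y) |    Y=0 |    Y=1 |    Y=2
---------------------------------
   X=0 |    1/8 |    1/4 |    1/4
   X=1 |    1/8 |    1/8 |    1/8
0.2826 dits

Using the chain rule: H(X|Y) = H(X,Y) - H(Y)

First, compute H(X,Y) = 0.7526 dits

Marginal P(Y) = (1/4, 3/8, 3/8)
H(Y) = 0.4700 dits

H(X|Y) = H(X,Y) - H(Y) = 0.7526 - 0.4700 = 0.2826 dits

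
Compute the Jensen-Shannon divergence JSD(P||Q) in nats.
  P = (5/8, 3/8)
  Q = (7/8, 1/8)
0.0432 nats

Jensen-Shannon divergence is:
JSD(P||Q) = 0.5 × D_KL(P||M) + 0.5 × D_KL(Q||M)
where M = 0.5 × (P + Q) is the mixture distribution.

M = 0.5 × (5/8, 3/8) + 0.5 × (7/8, 1/8) = (3/4, 1/4)

D_KL(P||M) = 0.0381 nats
D_KL(Q||M) = 0.0482 nats

JSD(P||Q) = 0.5 × 0.0381 + 0.5 × 0.0482 = 0.0432 nats

Unlike KL divergence, JSD is symmetric and bounded: 0 ≤ JSD ≤ log(2).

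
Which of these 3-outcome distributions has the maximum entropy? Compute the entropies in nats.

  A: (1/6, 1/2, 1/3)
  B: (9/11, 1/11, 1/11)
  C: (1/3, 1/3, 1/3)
C

For a discrete distribution over n outcomes, entropy is maximized by the uniform distribution.

Computing entropies:
H(A) = 1.0114 nats
H(B) = 0.6002 nats
H(C) = 1.0986 nats

The uniform distribution (where all probabilities equal 1/3) achieves the maximum entropy of log_e(3) = 1.0986 nats.

Distribution C has the highest entropy.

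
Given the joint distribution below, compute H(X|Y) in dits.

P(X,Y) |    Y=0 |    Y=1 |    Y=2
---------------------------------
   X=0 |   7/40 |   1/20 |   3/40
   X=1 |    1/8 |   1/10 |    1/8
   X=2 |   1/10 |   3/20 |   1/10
0.4583 dits

Using the chain rule: H(X|Y) = H(X,Y) - H(Y)

First, compute H(X,Y) = 0.9312 dits

Marginal P(Y) = (2/5, 3/10, 3/10)
H(Y) = 0.4729 dits

H(X|Y) = H(X,Y) - H(Y) = 0.9312 - 0.4729 = 0.4583 dits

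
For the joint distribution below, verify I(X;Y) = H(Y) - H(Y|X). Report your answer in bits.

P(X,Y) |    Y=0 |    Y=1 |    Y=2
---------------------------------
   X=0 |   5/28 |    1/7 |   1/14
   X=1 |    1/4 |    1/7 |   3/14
I(X;Y) = 0.0292 bits

Mutual information has multiple equivalent forms:
- I(X;Y) = H(X) - H(X|Y)
- I(X;Y) = H(Y) - H(Y|X)
- I(X;Y) = H(X) + H(Y) - H(X,Y)

Computing all quantities:
H(X) = 0.9666, H(Y) = 1.5567, H(X,Y) = 2.4941
H(X|Y) = 0.9375, H(Y|X) = 1.5275

Verification:
H(X) - H(X|Y) = 0.9666 - 0.9375 = 0.0292
H(Y) - H(Y|X) = 1.5567 - 1.5275 = 0.0292
H(X) + H(Y) - H(X,Y) = 0.9666 + 1.5567 - 2.4941 = 0.0292

All forms give I(X;Y) = 0.0292 bits. ✓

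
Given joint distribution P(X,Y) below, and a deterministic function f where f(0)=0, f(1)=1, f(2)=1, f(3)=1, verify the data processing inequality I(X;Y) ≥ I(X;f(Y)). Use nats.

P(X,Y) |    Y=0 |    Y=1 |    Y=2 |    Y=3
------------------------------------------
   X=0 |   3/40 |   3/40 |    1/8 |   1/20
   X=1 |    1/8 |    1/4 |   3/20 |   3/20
I(X;Y) = 0.0208, I(X;f(Y)) = 0.0014, inequality holds: 0.0208 ≥ 0.0014

Data Processing Inequality: For any Markov chain X → Y → Z, we have I(X;Y) ≥ I(X;Z).

Here Z = f(Y) is a deterministic function of Y, forming X → Y → Z.

Original I(X;Y) = 0.0208 nats

After applying f:
P(X,Z) where Z=f(Y):
- P(X,Z=0) = P(X,Y=0)
- P(X,Z=1) = P(X,Y=1) + P(X,Y=2) + P(X,Y=3)

I(X;Z) = I(X;f(Y)) = 0.0014 nats

Verification: 0.0208 ≥ 0.0014 ✓

Information cannot be created by processing; the function f can only lose information about X.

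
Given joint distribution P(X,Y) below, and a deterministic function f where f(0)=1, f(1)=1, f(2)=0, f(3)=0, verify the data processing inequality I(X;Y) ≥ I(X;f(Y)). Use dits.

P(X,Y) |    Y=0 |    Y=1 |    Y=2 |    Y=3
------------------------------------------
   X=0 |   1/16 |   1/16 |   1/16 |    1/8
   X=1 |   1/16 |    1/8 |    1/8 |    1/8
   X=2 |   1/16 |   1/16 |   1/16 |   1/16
I(X;Y) = 0.0070, I(X;f(Y)) = 0.0013, inequality holds: 0.0070 ≥ 0.0013

Data Processing Inequality: For any Markov chain X → Y → Z, we have I(X;Y) ≥ I(X;Z).

Here Z = f(Y) is a deterministic function of Y, forming X → Y → Z.

Original I(X;Y) = 0.0070 dits

After applying f:
P(X,Z) where Z=f(Y):
- P(X,Z=0) = P(X,Y=2) + P(X,Y=3)
- P(X,Z=1) = P(X,Y=0) + P(X,Y=1)

I(X;Z) = I(X;f(Y)) = 0.0013 dits

Verification: 0.0070 ≥ 0.0013 ✓

Information cannot be created by processing; the function f can only lose information about X.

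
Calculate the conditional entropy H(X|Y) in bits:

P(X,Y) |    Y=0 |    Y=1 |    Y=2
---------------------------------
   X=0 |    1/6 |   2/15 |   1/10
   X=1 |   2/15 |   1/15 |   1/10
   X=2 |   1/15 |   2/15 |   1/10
1.5309 bits

Using the chain rule: H(X|Y) = H(X,Y) - H(Y)

First, compute H(X,Y) = 3.1111 bits

Marginal P(Y) = (11/30, 1/3, 3/10)
H(Y) = 1.5801 bits

H(X|Y) = H(X,Y) - H(Y) = 3.1111 - 1.5801 = 1.5309 bits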